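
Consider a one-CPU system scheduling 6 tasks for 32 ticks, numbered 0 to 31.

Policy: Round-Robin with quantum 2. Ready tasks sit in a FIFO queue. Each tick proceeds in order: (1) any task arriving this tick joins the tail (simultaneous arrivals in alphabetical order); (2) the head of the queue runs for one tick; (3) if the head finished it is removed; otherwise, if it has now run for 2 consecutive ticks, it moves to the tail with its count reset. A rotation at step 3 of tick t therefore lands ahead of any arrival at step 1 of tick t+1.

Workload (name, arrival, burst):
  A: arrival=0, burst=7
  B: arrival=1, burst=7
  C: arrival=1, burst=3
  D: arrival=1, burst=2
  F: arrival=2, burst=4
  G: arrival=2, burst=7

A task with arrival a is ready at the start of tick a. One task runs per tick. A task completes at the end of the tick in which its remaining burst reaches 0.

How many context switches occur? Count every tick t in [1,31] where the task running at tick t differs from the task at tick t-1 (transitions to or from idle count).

context switches = 17

t=0: queue=[A] q_used=0 → run A
t=1: queue=[A,B,C,D] q_used=1 → run A
t=2: queue=[B,C,D,A,F,G] q_used=0 → run B
t=3: queue=[B,C,D,A,F,G] q_used=1 → run B
t=4: queue=[C,D,A,F,G,B] q_used=0 → run C
t=5: queue=[C,D,A,F,G,B] q_used=1 → run C
t=6: queue=[D,A,F,G,B,C] q_used=0 → run D
t=7: queue=[D,A,F,G,B,C] q_used=1 → run D
t=8: queue=[A,F,G,B,C] q_used=0 → run A
t=9: queue=[A,F,G,B,C] q_used=1 → run A
t=10: queue=[F,G,B,C,A] q_used=0 → run F
t=11: queue=[F,G,B,C,A] q_used=1 → run F
t=12: queue=[G,B,C,A,F] q_used=0 → run G
t=13: queue=[G,B,C,A,F] q_used=1 → run G
t=14: queue=[B,C,A,F,G] q_used=0 → run B
t=15: queue=[B,C,A,F,G] q_used=1 → run B
t=16: queue=[C,A,F,G,B] q_used=0 → run C
t=17: queue=[A,F,G,B] q_used=0 → run A
t=18: queue=[A,F,G,B] q_used=1 → run A
t=19: queue=[F,G,B,A] q_used=0 → run F
t=20: queue=[F,G,B,A] q_used=1 → run F
t=21: queue=[G,B,A] q_used=0 → run G
t=22: queue=[G,B,A] q_used=1 → run G
t=23: queue=[B,A,G] q_used=0 → run B
t=24: queue=[B,A,G] q_used=1 → run B
t=25: queue=[A,G,B] q_used=0 → run A
t=26: queue=[G,B] q_used=0 → run G
t=27: queue=[G,B] q_used=1 → run G
t=28: queue=[B,G] q_used=0 → run B
t=29: queue=[G] q_used=0 → run G
t=30: (idle)
t=31: (idle)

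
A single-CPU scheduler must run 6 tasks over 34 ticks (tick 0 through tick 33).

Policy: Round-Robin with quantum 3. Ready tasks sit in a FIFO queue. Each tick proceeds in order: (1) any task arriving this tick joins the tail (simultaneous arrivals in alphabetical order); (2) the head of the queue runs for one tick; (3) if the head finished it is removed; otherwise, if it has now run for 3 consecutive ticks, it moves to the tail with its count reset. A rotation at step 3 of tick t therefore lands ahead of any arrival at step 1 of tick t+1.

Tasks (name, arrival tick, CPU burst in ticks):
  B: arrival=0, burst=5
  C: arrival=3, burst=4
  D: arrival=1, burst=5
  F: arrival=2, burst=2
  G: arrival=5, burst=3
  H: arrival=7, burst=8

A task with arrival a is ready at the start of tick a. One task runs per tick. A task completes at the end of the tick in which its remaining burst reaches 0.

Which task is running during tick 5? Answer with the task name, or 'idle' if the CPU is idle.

running at tick 5 = D

t=0: queue=[B] q_used=0 → run B
t=1: queue=[B,D] q_used=1 → run B
t=2: queue=[B,D,F] q_used=2 → run B
t=3: queue=[D,F,B,C] q_used=0 → run D
t=4: queue=[D,F,B,C] q_used=1 → run D
t=5: queue=[D,F,B,C,G] q_used=2 → run D
t=6: queue=[F,B,C,G,D] q_used=0 → run F
t=7: queue=[F,B,C,G,D,H] q_used=1 → run F
t=8: queue=[B,C,G,D,H] q_used=0 → run B
t=9: queue=[B,C,G,D,H] q_used=1 → run B
t=10: queue=[C,G,D,H] q_used=0 → run C
t=11: queue=[C,G,D,H] q_used=1 → run C
t=12: queue=[C,G,D,H] q_used=2 → run C
t=13: queue=[G,D,H,C] q_used=0 → run G
t=14: queue=[G,D,H,C] q_used=1 → run G
t=15: queue=[G,D,H,C] q_used=2 → run G
t=16: queue=[D,H,C] q_used=0 → run D
t=17: queue=[D,H,C] q_used=1 → run D
t=18: queue=[H,C] q_used=0 → run H
t=19: queue=[H,C] q_used=1 → run H
t=20: queue=[H,C] q_used=2 → run H
t=21: queue=[C,H] q_used=0 → run C
t=22: queue=[H] q_used=0 → run H
t=23: queue=[H] q_used=1 → run H
t=24: queue=[H] q_used=2 → run H
t=25: queue=[H] q_used=0 → run H
t=26: queue=[H] q_used=1 → run H
t=27: (idle)
t=28: (idle)
t=29: (idle)
t=30: (idle)
t=31: (idle)
t=32: (idle)
t=33: (idle)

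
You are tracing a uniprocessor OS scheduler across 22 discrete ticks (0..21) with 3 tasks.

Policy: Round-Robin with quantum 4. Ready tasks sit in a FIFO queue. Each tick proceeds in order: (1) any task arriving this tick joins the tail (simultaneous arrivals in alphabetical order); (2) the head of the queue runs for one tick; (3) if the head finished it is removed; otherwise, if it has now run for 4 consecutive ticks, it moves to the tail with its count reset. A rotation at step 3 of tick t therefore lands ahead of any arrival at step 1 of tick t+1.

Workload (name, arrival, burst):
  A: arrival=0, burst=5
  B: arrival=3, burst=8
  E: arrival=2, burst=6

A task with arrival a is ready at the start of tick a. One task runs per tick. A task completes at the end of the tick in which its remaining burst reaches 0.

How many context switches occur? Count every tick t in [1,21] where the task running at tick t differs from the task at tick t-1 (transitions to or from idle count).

context switches = 6

t=0: queue=[A] q_used=0 → run A
t=1: queue=[A] q_used=1 → run A
t=2: queue=[A,E] q_used=2 → run A
t=3: queue=[A,E,B] q_used=3 → run A
t=4: queue=[E,B,A] q_used=0 → run E
t=5: queue=[E,B,A] q_used=1 → run E
t=6: queue=[E,B,A] q_used=2 → run E
t=7: queue=[E,B,A] q_used=3 → run E
t=8: queue=[B,A,E] q_used=0 → run B
t=9: queue=[B,A,E] q_used=1 → run B
t=10: queue=[B,A,E] q_used=2 → run B
t=11: queue=[B,A,E] q_used=3 → run B
t=12: queue=[A,E,B] q_used=0 → run A
t=13: queue=[E,B] q_used=0 → run E
t=14: queue=[E,B] q_used=1 → run E
t=15: queue=[B] q_used=0 → run B
t=16: queue=[B] q_used=1 → run B
t=17: queue=[B] q_used=2 → run B
t=18: queue=[B] q_used=3 → run B
t=19: (idle)
t=20: (idle)
t=21: (idle)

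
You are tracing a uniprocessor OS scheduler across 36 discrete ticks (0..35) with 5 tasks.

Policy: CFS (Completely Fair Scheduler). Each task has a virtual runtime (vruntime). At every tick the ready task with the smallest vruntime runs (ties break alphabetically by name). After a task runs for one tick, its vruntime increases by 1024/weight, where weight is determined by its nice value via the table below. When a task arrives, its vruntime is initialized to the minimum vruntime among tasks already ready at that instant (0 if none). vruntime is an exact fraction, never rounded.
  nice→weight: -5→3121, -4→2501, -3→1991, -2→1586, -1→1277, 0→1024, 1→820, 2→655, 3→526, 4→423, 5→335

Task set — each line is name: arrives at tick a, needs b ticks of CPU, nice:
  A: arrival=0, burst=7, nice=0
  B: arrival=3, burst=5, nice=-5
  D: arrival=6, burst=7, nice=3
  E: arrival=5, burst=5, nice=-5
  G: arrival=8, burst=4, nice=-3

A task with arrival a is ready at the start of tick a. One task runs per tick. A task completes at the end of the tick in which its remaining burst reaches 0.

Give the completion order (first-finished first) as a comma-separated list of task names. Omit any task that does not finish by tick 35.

t=0: vr[A=0] → run A
t=1: vr[A=1] → run A
t=2: vr[A=2] → run A
t=3: vr[A=3 B=3] → run A
t=4: vr[A=4 B=3] → run B
t=5: vr[A=4 B=10387/3121 E=10387/3121] → run B
t=6: vr[A=4 B=11411/3121 D=10387/3121 E=10387/3121] → run D
t=7: vr[A=4 B=11411/3121 D=4329733/820823 E=10387/3121] → run E
t=8: vr[A=4 B=11411/3121 D=4329733/820823 E=11411/3121 G=11411/3121] → run B
t=9: vr[A=4 B=12435/3121 D=4329733/820823 E=11411/3121 G=11411/3121] → run E
t=10: vr[A=4 B=12435/3121 D=4329733/820823 E=12435/3121 G=11411/3121] → run G
t=11: vr[A=4 B=12435/3121 D=4329733/820823 E=12435/3121 G=25915205/6213911] → run B
t=12: vr[A=4 B=13459/3121 D=4329733/820823 E=12435/3121 G=25915205/6213911] → run E
t=13: vr[A=4 B=13459/3121 D=4329733/820823 E=13459/3121 G=25915205/6213911] → run A
t=14: vr[A=5 B=13459/3121 D=4329733/820823 E=13459/3121 G=25915205/6213911] → run G
t=15: vr[A=5 B=13459/3121 D=4329733/820823 E=13459/3121 G=29111109/6213911] → run B
t=16: vr[A=5 D=4329733/820823 E=13459/3121 G=29111109/6213911] → run E
t=17: vr[A=5 D=4329733/820823 E=14483/3121 G=29111109/6213911] → run E
t=18: vr[A=5 D=4329733/820823 G=29111109/6213911] → run G
t=19: vr[A=5 D=4329733/820823 G=32307013/6213911] → run A
t=20: vr[A=6 D=4329733/820823 G=32307013/6213911] → run G
t=21: vr[A=6 D=4329733/820823] → run D
t=22: vr[A=6 D=5927685/820823] → run A
t=23: vr[D=5927685/820823] → run D
t=24: vr[D=7525637/820823] → run D
t=25: vr[D=9123589/820823] → run D
t=26: vr[D=10721541/820823] → run D
t=27: vr[D=12319493/820823] → run D
t=28: (idle)
t=29: (idle)
t=30: (idle)
t=31: (idle)
t=32: (idle)
t=33: (idle)
t=34: (idle)
t=35: (idle)

completion order = B, E, G, A, D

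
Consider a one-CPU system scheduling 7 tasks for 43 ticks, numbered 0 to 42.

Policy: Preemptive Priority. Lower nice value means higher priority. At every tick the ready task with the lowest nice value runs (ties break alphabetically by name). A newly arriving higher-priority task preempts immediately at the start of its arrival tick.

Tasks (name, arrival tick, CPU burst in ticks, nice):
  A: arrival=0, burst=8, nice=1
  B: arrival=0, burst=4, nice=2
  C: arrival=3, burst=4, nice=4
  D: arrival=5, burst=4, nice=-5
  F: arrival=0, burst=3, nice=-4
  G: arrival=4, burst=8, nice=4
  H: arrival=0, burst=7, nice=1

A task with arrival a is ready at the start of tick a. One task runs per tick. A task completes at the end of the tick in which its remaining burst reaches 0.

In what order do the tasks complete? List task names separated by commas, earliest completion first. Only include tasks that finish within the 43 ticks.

t=0: ready={A,B,F,H} → run F
t=1: ready={A,B,F,H} → run F
t=2: ready={A,B,F,H} → run F
t=3: ready={A,B,C,H} → run A
t=4: ready={A,B,C,G,H} → run A
t=5: ready={A,B,C,D,G,H} → run D
t=6: ready={A,B,C,D,G,H} → run D
t=7: ready={A,B,C,D,G,H} → run D
t=8: ready={A,B,C,D,G,H} → run D
t=9: ready={A,B,C,G,H} → run A
t=10: ready={A,B,C,G,H} → run A
t=11: ready={A,B,C,G,H} → run A
t=12: ready={A,B,C,G,H} → run A
t=13: ready={A,B,C,G,H} → run A
t=14: ready={A,B,C,G,H} → run A
t=15: ready={B,C,G,H} → run H
t=16: ready={B,C,G,H} → run H
t=17: ready={B,C,G,H} → run H
t=18: ready={B,C,G,H} → run H
t=19: ready={B,C,G,H} → run H
t=20: ready={B,C,G,H} → run H
t=21: ready={B,C,G,H} → run H
t=22: ready={B,C,G} → run B
t=23: ready={B,C,G} → run B
t=24: ready={B,C,G} → run B
t=25: ready={B,C,G} → run B
t=26: ready={C,G} → run C
t=27: ready={C,G} → run C
t=28: ready={C,G} → run C
t=29: ready={C,G} → run C
t=30: ready={G} → run G
t=31: ready={G} → run G
t=32: ready={G} → run G
t=33: ready={G} → run G
t=34: ready={G} → run G
t=35: ready={G} → run G
t=36: ready={G} → run G
t=37: ready={G} → run G
t=38: (idle)
t=39: (idle)
t=40: (idle)
t=41: (idle)
t=42: (idle)

completion order = F, D, A, H, B, C, G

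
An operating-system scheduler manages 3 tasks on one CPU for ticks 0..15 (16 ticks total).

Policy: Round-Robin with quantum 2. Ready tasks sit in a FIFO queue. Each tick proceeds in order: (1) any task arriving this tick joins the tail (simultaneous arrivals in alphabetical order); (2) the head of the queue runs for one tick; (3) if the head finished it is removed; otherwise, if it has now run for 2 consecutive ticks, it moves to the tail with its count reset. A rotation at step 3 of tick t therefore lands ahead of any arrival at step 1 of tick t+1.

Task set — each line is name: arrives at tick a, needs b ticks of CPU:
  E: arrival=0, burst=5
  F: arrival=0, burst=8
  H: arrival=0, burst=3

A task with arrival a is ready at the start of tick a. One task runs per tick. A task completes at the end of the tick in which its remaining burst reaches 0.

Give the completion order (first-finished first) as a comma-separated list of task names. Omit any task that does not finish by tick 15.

completion order = H, E, F

t=0: queue=[E,F,H] q_used=0 → run E
t=1: queue=[E,F,H] q_used=1 → run E
t=2: queue=[F,H,E] q_used=0 → run F
t=3: queue=[F,H,E] q_used=1 → run F
t=4: queue=[H,E,F] q_used=0 → run H
t=5: queue=[H,E,F] q_used=1 → run H
t=6: queue=[E,F,H] q_used=0 → run E
t=7: queue=[E,F,H] q_used=1 → run E
t=8: queue=[F,H,E] q_used=0 → run F
t=9: queue=[F,H,E] q_used=1 → run F
t=10: queue=[H,E,F] q_used=0 → run H
t=11: queue=[E,F] q_used=0 → run E
t=12: queue=[F] q_used=0 → run F
t=13: queue=[F] q_used=1 → run F
t=14: queue=[F] q_used=0 → run F
t=15: queue=[F] q_used=1 → run F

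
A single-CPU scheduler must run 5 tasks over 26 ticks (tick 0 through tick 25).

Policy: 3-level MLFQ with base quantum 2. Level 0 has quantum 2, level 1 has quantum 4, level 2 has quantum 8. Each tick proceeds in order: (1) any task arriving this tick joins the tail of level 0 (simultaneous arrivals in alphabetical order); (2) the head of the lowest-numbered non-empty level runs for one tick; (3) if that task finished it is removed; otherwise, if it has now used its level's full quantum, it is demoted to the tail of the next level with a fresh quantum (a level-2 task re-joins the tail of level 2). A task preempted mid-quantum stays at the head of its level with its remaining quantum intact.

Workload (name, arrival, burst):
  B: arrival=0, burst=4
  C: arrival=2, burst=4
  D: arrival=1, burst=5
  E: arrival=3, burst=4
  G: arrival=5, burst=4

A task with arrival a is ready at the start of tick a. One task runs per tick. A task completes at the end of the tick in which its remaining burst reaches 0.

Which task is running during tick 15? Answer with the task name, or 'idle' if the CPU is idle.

running at tick 15 = C

t=0: L0/L1/L2 = B/-/- → run B
t=1: L0/L1/L2 = BD/-/- → run B
t=2: L0/L1/L2 = DC/B/- → run D
t=3: L0/L1/L2 = DCE/B/- → run D
t=4: L0/L1/L2 = CE/BD/- → run C
t=5: L0/L1/L2 = CEG/BD/- → run C
t=6: L0/L1/L2 = EG/BDC/- → run E
t=7: L0/L1/L2 = EG/BDC/- → run E
t=8: L0/L1/L2 = G/BDCE/- → run G
t=9: L0/L1/L2 = G/BDCE/- → run G
t=10: L0/L1/L2 = -/BDCEG/- → run B
t=11: L0/L1/L2 = -/BDCEG/- → run B
t=12: L0/L1/L2 = -/DCEG/- → run D
t=13: L0/L1/L2 = -/DCEG/- → run D
t=14: L0/L1/L2 = -/DCEG/- → run D
t=15: L0/L1/L2 = -/CEG/- → run C
t=16: L0/L1/L2 = -/CEG/- → run C
t=17: L0/L1/L2 = -/EG/- → run E
t=18: L0/L1/L2 = -/EG/- → run E
t=19: L0/L1/L2 = -/G/- → run G
t=20: L0/L1/L2 = -/G/- → run G
t=21: (idle)
t=22: (idle)
t=23: (idle)
t=24: (idle)
t=25: (idle)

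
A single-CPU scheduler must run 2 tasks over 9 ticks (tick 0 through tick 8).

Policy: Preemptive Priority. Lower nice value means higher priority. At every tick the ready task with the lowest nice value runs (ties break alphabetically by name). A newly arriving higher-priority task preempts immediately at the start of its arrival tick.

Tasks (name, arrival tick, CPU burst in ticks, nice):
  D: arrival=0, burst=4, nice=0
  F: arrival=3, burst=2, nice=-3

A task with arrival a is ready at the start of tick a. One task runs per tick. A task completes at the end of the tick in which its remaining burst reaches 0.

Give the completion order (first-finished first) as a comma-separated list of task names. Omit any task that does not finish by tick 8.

t=0: ready={D} → run D
t=1: ready={D} → run D
t=2: ready={D} → run D
t=3: ready={D,F} → run F
t=4: ready={D,F} → run F
t=5: ready={D} → run D
t=6: (idle)
t=7: (idle)
t=8: (idle)

completion order = F, D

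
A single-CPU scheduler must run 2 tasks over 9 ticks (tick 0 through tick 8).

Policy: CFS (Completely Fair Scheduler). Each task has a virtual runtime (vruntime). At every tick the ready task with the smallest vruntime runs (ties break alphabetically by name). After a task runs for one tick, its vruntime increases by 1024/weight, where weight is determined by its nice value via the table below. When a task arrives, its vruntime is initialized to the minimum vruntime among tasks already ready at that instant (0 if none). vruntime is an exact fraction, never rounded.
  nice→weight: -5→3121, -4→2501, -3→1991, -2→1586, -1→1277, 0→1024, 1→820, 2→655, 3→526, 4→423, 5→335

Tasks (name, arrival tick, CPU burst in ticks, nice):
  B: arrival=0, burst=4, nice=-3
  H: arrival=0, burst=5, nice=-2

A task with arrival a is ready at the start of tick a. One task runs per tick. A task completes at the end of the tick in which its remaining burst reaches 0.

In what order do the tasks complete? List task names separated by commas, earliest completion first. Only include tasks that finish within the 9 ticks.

completion order = B, H

t=0: vr[B=0 H=0] → run B
t=1: vr[B=1024/1991 H=0] → run H
t=2: vr[B=1024/1991 H=512/793] → run B
t=3: vr[B=2048/1991 H=512/793] → run H
t=4: vr[B=2048/1991 H=1024/793] → run B
t=5: vr[B=3072/1991 H=1024/793] → run H
t=6: vr[B=3072/1991 H=1536/793] → run B
t=7: vr[H=1536/793] → run H
t=8: vr[H=2048/793] → run H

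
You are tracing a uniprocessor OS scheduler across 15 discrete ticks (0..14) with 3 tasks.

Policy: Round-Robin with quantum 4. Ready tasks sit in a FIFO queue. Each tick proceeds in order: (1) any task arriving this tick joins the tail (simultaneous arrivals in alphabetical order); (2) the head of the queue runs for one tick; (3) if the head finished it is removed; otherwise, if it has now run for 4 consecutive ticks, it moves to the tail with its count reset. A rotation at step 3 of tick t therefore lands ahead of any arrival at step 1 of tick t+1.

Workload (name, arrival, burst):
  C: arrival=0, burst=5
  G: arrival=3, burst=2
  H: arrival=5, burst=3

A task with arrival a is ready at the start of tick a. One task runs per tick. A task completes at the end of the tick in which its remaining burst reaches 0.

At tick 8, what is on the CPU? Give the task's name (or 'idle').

running at tick 8 = H

t=0: queue=[C] q_used=0 → run C
t=1: queue=[C] q_used=1 → run C
t=2: queue=[C] q_used=2 → run C
t=3: queue=[C,G] q_used=3 → run C
t=4: queue=[G,C] q_used=0 → run G
t=5: queue=[G,C,H] q_used=1 → run G
t=6: queue=[C,H] q_used=0 → run C
t=7: queue=[H] q_used=0 → run H
t=8: queue=[H] q_used=1 → run H
t=9: queue=[H] q_used=2 → run H
t=10: (idle)
t=11: (idle)
t=12: (idle)
t=13: (idle)
t=14: (idle)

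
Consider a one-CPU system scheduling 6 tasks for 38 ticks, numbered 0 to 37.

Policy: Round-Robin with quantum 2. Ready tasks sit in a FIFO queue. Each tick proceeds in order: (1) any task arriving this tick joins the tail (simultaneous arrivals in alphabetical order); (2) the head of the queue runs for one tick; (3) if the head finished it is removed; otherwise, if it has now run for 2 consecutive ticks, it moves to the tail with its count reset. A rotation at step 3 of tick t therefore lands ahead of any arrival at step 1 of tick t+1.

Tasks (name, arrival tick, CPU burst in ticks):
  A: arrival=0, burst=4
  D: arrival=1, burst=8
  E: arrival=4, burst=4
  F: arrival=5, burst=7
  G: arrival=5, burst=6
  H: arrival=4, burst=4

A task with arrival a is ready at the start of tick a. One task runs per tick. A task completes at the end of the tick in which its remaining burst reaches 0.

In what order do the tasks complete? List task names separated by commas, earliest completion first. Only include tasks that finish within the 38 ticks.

t=0: queue=[A] q_used=0 → run A
t=1: queue=[A,D] q_used=1 → run A
t=2: queue=[D,A] q_used=0 → run D
t=3: queue=[D,A] q_used=1 → run D
t=4: queue=[A,D,E,H] q_used=0 → run A
t=5: queue=[A,D,E,H,F,G] q_used=1 → run A
t=6: queue=[D,E,H,F,G] q_used=0 → run D
t=7: queue=[D,E,H,F,G] q_used=1 → run D
t=8: queue=[E,H,F,G,D] q_used=0 → run E
t=9: queue=[E,H,F,G,D] q_used=1 → run E
t=10: queue=[H,F,G,D,E] q_used=0 → run H
t=11: queue=[H,F,G,D,E] q_used=1 → run H
t=12: queue=[F,G,D,E,H] q_used=0 → run F
t=13: queue=[F,G,D,E,H] q_used=1 → run F
t=14: queue=[G,D,E,H,F] q_used=0 → run G
t=15: queue=[G,D,E,H,F] q_used=1 → run G
t=16: queue=[D,E,H,F,G] q_used=0 → run D
t=17: queue=[D,E,H,F,G] q_used=1 → run D
t=18: queue=[E,H,F,G,D] q_used=0 → run E
t=19: queue=[E,H,F,G,D] q_used=1 → run E
t=20: queue=[H,F,G,D] q_used=0 → run H
t=21: queue=[H,F,G,D] q_used=1 → run H
t=22: queue=[F,G,D] q_used=0 → run F
t=23: queue=[F,G,D] q_used=1 → run F
t=24: queue=[G,D,F] q_used=0 → run G
t=25: queue=[G,D,F] q_used=1 → run G
t=26: queue=[D,F,G] q_used=0 → run D
t=27: queue=[D,F,G] q_used=1 → run D
t=28: queue=[F,G] q_used=0 → run F
t=29: queue=[F,G] q_used=1 → run F
t=30: queue=[G,F] q_used=0 → run G
t=31: queue=[G,F] q_used=1 → run G
t=32: queue=[F] q_used=0 → run F
t=33: (idle)
t=34: (idle)
t=35: (idle)
t=36: (idle)
t=37: (idle)

completion order = A, E, H, D, G, F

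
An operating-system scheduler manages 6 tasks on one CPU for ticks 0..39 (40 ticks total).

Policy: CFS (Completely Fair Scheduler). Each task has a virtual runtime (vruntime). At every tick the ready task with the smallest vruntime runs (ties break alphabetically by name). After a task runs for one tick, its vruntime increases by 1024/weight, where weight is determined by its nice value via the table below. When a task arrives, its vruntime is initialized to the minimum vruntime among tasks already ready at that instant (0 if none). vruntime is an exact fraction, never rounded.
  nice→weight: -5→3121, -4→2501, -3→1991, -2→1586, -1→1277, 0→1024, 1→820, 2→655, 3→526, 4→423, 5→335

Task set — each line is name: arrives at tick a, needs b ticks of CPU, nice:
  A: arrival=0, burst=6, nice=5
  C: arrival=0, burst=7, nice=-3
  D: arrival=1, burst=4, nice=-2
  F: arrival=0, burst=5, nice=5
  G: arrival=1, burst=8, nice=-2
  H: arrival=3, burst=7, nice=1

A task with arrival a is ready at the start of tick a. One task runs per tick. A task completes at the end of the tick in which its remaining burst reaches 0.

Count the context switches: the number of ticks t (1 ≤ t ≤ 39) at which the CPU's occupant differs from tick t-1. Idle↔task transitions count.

t=0: vr[A=0 C=0 F=0] → run A
t=1: vr[A=1024/335 C=0 D=0 F=0 G=0] → run C
t=2: vr[A=1024/335 C=1024/1991 D=0 F=0 G=0] → run D
t=3: vr[A=1024/335 C=1024/1991 D=512/793 F=0 G=0 H=0] → run F
t=4: vr[A=1024/335 C=1024/1991 D=512/793 F=1024/335 G=0 H=0] → run G
t=5: vr[A=1024/335 C=1024/1991 D=512/793 F=1024/335 G=512/793 H=0] → run H
t=6: vr[A=1024/335 C=1024/1991 D=512/793 F=1024/335 G=512/793 H=256/205] → run C
t=7: vr[A=1024/335 C=2048/1991 D=512/793 F=1024/335 G=512/793 H=256/205] → run D
t=8: vr[A=1024/335 C=2048/1991 D=1024/793 F=1024/335 G=512/793 H=256/205] → run G
t=9: vr[A=1024/335 C=2048/1991 D=1024/793 F=1024/335 G=1024/793 H=256/205] → run C
t=10: vr[A=1024/335 C=3072/1991 D=1024/793 F=1024/335 G=1024/793 H=256/205] → run H
t=11: vr[A=1024/335 C=3072/1991 D=1024/793 F=1024/335 G=1024/793 H=512/205] → run D
t=12: vr[A=1024/335 C=3072/1991 D=1536/793 F=1024/335 G=1024/793 H=512/205] → run G
t=13: vr[A=1024/335 C=3072/1991 D=1536/793 F=1024/335 G=1536/793 H=512/205] → run C
t=14: vr[A=1024/335 C=4096/1991 D=1536/793 F=1024/335 G=1536/793 H=512/205] → run D
t=15: vr[A=1024/335 C=4096/1991 F=1024/335 G=1536/793 H=512/205] → run G
t=16: vr[A=1024/335 C=4096/1991 F=1024/335 G=2048/793 H=512/205] → run C
t=17: vr[A=1024/335 C=5120/1991 F=1024/335 G=2048/793 H=512/205] → run H
t=18: vr[A=1024/335 C=5120/1991 F=1024/335 G=2048/793 H=768/205] → run C
t=19: vr[A=1024/335 C=6144/1991 F=1024/335 G=2048/793 H=768/205] → run G
t=20: vr[A=1024/335 C=6144/1991 F=1024/335 G=2560/793 H=768/205] → run A
t=21: vr[A=2048/335 C=6144/1991 F=1024/335 G=2560/793 H=768/205] → run F
t=22: vr[A=2048/335 C=6144/1991 F=2048/335 G=2560/793 H=768/205] → run C
t=23: vr[A=2048/335 F=2048/335 G=2560/793 H=768/205] → run G
t=24: vr[A=2048/335 F=2048/335 G=3072/793 H=768/205] → run H
t=25: vr[A=2048/335 F=2048/335 G=3072/793 H=1024/205] → run G
t=26: vr[A=2048/335 F=2048/335 G=3584/793 H=1024/205] → run G
t=27: vr[A=2048/335 F=2048/335 H=1024/205] → run H
t=28: vr[A=2048/335 F=2048/335 H=256/41] → run A
t=29: vr[A=3072/335 F=2048/335 H=256/41] → run F
t=30: vr[A=3072/335 F=3072/335 H=256/41] → run H
t=31: vr[A=3072/335 F=3072/335 H=1536/205] → run H
t=32: vr[A=3072/335 F=3072/335] → run A
t=33: vr[A=4096/335 F=3072/335] → run F
t=34: vr[A=4096/335 F=4096/335] → run A
t=35: vr[A=1024/67 F=4096/335] → run F
t=36: vr[A=1024/67] → run A
t=37: (idle)
t=38: (idle)
t=39: (idle)

context switches = 35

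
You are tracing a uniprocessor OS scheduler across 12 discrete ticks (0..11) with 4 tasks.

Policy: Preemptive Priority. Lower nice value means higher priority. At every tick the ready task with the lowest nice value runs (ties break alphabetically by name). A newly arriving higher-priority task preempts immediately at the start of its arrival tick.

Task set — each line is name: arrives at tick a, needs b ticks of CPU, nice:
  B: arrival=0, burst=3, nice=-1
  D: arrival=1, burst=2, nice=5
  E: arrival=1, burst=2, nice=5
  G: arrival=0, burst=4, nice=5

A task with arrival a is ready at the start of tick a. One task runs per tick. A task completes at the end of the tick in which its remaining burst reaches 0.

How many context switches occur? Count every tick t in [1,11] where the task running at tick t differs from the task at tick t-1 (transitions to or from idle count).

t=0: ready={B,G} → run B
t=1: ready={B,D,E,G} → run B
t=2: ready={B,D,E,G} → run B
t=3: ready={D,E,G} → run D
t=4: ready={D,E,G} → run D
t=5: ready={E,G} → run E
t=6: ready={E,G} → run E
t=7: ready={G} → run G
t=8: ready={G} → run G
t=9: ready={G} → run G
t=10: ready={G} → run G
t=11: (idle)

context switches = 4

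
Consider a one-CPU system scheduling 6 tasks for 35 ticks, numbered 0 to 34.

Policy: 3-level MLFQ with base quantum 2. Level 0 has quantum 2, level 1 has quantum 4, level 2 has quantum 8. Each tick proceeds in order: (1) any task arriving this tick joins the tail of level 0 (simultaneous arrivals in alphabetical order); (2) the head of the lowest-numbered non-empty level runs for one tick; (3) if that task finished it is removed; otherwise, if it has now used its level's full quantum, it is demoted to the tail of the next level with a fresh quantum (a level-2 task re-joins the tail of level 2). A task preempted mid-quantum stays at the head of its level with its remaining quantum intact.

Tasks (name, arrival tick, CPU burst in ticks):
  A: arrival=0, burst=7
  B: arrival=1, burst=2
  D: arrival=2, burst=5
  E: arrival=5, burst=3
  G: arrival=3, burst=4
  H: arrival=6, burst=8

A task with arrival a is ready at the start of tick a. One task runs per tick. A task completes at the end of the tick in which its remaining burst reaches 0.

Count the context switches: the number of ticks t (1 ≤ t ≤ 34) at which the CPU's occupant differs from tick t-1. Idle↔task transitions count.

context switches = 13

t=0: L0/L1/L2 = A/-/- → run A
t=1: L0/L1/L2 = AB/-/- → run A
t=2: L0/L1/L2 = BD/A/- → run B
t=3: L0/L1/L2 = BDG/A/- → run B
t=4: L0/L1/L2 = DG/A/- → run D
t=5: L0/L1/L2 = DGE/A/- → run D
t=6: L0/L1/L2 = GEH/AD/- → run G
t=7: L0/L1/L2 = GEH/AD/- → run G
t=8: L0/L1/L2 = EH/ADG/- → run E
t=9: L0/L1/L2 = EH/ADG/- → run E
t=10: L0/L1/L2 = H/ADGE/- → run H
t=11: L0/L1/L2 = H/ADGE/- → run H
t=12: L0/L1/L2 = -/ADGEH/- → run A
t=13: L0/L1/L2 = -/ADGEH/- → run A
t=14: L0/L1/L2 = -/ADGEH/- → run A
t=15: L0/L1/L2 = -/ADGEH/- → run A
t=16: L0/L1/L2 = -/DGEH/A → run D
t=17: L0/L1/L2 = -/DGEH/A → run D
t=18: L0/L1/L2 = -/DGEH/A → run D
t=19: L0/L1/L2 = -/GEH/A → run G
t=20: L0/L1/L2 = -/GEH/A → run G
t=21: L0/L1/L2 = -/EH/A → run E
t=22: L0/L1/L2 = -/H/A → run H
t=23: L0/L1/L2 = -/H/A → run H
t=24: L0/L1/L2 = -/H/A → run H
t=25: L0/L1/L2 = -/H/A → run H
t=26: L0/L1/L2 = -/-/AH → run A
t=27: L0/L1/L2 = -/-/H → run H
t=28: L0/L1/L2 = -/-/H → run H
t=29: (idle)
t=30: (idle)
t=31: (idle)
t=32: (idle)
t=33: (idle)
t=34: (idle)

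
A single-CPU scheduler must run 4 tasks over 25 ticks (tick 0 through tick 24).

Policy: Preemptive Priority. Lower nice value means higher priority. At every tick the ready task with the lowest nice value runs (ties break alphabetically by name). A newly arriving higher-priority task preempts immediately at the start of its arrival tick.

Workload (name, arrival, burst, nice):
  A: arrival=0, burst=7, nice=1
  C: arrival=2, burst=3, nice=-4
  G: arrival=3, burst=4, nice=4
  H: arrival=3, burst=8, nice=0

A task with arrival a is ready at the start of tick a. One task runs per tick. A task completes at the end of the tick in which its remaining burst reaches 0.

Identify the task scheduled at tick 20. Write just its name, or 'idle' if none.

running at tick 20 = G

t=0: ready={A} → run A
t=1: ready={A} → run A
t=2: ready={A,C} → run C
t=3: ready={A,C,G,H} → run C
t=4: ready={A,C,G,H} → run C
t=5: ready={A,G,H} → run H
t=6: ready={A,G,H} → run H
t=7: ready={A,G,H} → run H
t=8: ready={A,G,H} → run H
t=9: ready={A,G,H} → run H
t=10: ready={A,G,H} → run H
t=11: ready={A,G,H} → run H
t=12: ready={A,G,H} → run H
t=13: ready={A,G} → run A
t=14: ready={A,G} → run A
t=15: ready={A,G} → run A
t=16: ready={A,G} → run A
t=17: ready={A,G} → run A
t=18: ready={G} → run G
t=19: ready={G} → run G
t=20: ready={G} → run G
t=21: ready={G} → run G
t=22: (idle)
t=23: (idle)
t=24: (idle)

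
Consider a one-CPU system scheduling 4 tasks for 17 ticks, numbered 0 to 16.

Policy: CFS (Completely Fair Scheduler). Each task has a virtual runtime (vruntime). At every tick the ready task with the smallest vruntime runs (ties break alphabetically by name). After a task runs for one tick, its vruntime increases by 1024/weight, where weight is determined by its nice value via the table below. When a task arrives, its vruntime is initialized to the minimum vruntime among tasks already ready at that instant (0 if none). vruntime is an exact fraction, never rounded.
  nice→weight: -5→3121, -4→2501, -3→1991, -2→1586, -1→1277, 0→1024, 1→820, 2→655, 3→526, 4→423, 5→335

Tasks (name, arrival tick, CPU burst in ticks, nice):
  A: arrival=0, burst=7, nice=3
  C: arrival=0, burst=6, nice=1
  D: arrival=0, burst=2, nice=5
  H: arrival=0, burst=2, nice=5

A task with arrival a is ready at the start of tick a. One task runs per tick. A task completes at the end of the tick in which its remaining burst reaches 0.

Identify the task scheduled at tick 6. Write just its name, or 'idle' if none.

t=0: vr[A=0 C=0 D=0 H=0] → run A
t=1: vr[A=512/263 C=0 D=0 H=0] → run C
t=2: vr[A=512/263 C=256/205 D=0 H=0] → run D
t=3: vr[A=512/263 C=256/205 D=1024/335 H=0] → run H
t=4: vr[A=512/263 C=256/205 D=1024/335 H=1024/335] → run C
t=5: vr[A=512/263 C=512/205 D=1024/335 H=1024/335] → run A
t=6: vr[A=1024/263 C=512/205 D=1024/335 H=1024/335] → run C
t=7: vr[A=1024/263 C=768/205 D=1024/335 H=1024/335] → run D
t=8: vr[A=1024/263 C=768/205 H=1024/335] → run H
t=9: vr[A=1024/263 C=768/205] → run C
t=10: vr[A=1024/263 C=1024/205] → run A
t=11: vr[A=1536/263 C=1024/205] → run C
t=12: vr[A=1536/263 C=256/41] → run A
t=13: vr[A=2048/263 C=256/41] → run C
t=14: vr[A=2048/263] → run A
t=15: vr[A=2560/263] → run A
t=16: vr[A=3072/263] → run A

running at tick 6 = C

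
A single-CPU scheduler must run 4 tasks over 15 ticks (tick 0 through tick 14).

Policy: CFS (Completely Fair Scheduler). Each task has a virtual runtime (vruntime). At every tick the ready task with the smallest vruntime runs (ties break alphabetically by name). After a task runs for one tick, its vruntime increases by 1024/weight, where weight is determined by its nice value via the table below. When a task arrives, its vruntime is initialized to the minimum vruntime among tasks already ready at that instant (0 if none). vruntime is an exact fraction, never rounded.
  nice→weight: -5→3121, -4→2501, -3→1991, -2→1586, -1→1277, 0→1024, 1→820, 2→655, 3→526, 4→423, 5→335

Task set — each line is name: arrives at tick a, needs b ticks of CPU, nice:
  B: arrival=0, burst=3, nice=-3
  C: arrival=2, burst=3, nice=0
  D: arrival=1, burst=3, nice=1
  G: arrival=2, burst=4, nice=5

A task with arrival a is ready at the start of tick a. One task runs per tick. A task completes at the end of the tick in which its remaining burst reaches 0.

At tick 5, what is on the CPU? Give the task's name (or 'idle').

running at tick 5 = B

t=0: vr[B=0] → run B
t=1: vr[B=1024/1991 D=1024/1991] → run B
t=2: vr[B=2048/1991 C=1024/1991 D=1024/1991 G=1024/1991] → run C
t=3: vr[B=2048/1991 C=3015/1991 D=1024/1991 G=1024/1991] → run D
t=4: vr[B=2048/1991 C=3015/1991 D=719616/408155 G=1024/1991] → run G
t=5: vr[B=2048/1991 C=3015/1991 D=719616/408155 G=2381824/666985] → run B
t=6: vr[C=3015/1991 D=719616/408155 G=2381824/666985] → run C
t=7: vr[C=5006/1991 D=719616/408155 G=2381824/666985] → run D
t=8: vr[C=5006/1991 D=1229312/408155 G=2381824/666985] → run C
t=9: vr[D=1229312/408155 G=2381824/666985] → run D
t=10: vr[G=2381824/666985] → run G
t=11: vr[G=4420608/666985] → run G
t=12: vr[G=6459392/666985] → run G
t=13: (idle)
t=14: (idle)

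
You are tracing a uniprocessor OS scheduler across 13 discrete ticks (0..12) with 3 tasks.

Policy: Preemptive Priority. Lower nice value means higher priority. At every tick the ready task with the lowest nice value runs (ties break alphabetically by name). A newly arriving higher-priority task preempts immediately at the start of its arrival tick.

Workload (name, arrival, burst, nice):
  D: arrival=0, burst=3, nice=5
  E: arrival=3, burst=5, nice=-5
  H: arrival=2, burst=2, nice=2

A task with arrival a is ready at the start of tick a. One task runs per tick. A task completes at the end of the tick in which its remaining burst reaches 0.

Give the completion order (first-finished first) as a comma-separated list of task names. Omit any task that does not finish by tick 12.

completion order = E, H, D

t=0: ready={D} → run D
t=1: ready={D} → run D
t=2: ready={D,H} → run H
t=3: ready={D,E,H} → run E
t=4: ready={D,E,H} → run E
t=5: ready={D,E,H} → run E
t=6: ready={D,E,H} → run E
t=7: ready={D,E,H} → run E
t=8: ready={D,H} → run H
t=9: ready={D} → run D
t=10: (idle)
t=11: (idle)
t=12: (idle)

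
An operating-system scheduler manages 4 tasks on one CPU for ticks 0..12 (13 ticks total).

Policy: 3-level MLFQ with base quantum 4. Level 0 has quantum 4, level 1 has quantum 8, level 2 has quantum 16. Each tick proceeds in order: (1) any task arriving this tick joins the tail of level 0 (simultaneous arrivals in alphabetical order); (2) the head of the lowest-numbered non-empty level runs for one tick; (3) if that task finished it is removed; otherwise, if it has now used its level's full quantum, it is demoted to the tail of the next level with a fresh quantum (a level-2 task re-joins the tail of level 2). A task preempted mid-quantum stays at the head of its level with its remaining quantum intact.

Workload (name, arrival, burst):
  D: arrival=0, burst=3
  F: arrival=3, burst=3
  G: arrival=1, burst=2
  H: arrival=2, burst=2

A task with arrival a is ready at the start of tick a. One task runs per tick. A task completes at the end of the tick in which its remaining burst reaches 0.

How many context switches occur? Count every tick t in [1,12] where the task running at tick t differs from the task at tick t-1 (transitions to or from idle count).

context switches = 4

t=0: L0/L1/L2 = D/-/- → run D
t=1: L0/L1/L2 = DG/-/- → run D
t=2: L0/L1/L2 = DGH/-/- → run D
t=3: L0/L1/L2 = GHF/-/- → run G
t=4: L0/L1/L2 = GHF/-/- → run G
t=5: L0/L1/L2 = HF/-/- → run H
t=6: L0/L1/L2 = HF/-/- → run H
t=7: L0/L1/L2 = F/-/- → run F
t=8: L0/L1/L2 = F/-/- → run F
t=9: L0/L1/L2 = F/-/- → run F
t=10: (idle)
t=11: (idle)
t=12: (idle)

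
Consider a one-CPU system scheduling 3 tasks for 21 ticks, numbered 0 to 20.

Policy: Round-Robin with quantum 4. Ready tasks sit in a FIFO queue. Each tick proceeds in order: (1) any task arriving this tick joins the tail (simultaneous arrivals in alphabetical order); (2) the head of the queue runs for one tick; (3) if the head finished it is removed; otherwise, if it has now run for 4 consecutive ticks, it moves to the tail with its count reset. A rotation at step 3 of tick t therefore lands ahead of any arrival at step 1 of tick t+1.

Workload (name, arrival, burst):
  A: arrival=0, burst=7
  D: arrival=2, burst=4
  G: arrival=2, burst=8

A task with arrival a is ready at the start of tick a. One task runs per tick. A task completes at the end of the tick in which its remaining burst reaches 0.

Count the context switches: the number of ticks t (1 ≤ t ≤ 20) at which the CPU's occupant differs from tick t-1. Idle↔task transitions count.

t=0: queue=[A] q_used=0 → run A
t=1: queue=[A] q_used=1 → run A
t=2: queue=[A,D,G] q_used=2 → run A
t=3: queue=[A,D,G] q_used=3 → run A
t=4: queue=[D,G,A] q_used=0 → run D
t=5: queue=[D,G,A] q_used=1 → run D
t=6: queue=[D,G,A] q_used=2 → run D
t=7: queue=[D,G,A] q_used=3 → run D
t=8: queue=[G,A] q_used=0 → run G
t=9: queue=[G,A] q_used=1 → run G
t=10: queue=[G,A] q_used=2 → run G
t=11: queue=[G,A] q_used=3 → run G
t=12: queue=[A,G] q_used=0 → run A
t=13: queue=[A,G] q_used=1 → run A
t=14: queue=[A,G] q_used=2 → run A
t=15: queue=[G] q_used=0 → run G
t=16: queue=[G] q_used=1 → run G
t=17: queue=[G] q_used=2 → run G
t=18: queue=[G] q_used=3 → run G
t=19: (idle)
t=20: (idle)

context switches = 5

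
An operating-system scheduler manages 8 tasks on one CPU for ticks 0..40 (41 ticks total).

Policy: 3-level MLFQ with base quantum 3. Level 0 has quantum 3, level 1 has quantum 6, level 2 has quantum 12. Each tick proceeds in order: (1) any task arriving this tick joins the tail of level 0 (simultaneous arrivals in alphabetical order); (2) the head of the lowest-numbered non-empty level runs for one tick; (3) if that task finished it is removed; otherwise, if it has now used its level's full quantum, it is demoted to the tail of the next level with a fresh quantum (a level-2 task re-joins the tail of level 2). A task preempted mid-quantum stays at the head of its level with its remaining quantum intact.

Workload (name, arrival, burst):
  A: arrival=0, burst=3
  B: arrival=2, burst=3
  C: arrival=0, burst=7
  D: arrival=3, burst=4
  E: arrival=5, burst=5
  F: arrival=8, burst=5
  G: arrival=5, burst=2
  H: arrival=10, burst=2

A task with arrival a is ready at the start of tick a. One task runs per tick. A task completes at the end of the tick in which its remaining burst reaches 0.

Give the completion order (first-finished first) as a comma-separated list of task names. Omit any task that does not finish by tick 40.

completion order = A, B, G, H, C, D, E, F

t=0: L0/L1/L2 = AC/-/- → run A
t=1: L0/L1/L2 = AC/-/- → run A
t=2: L0/L1/L2 = ACB/-/- → run A
t=3: L0/L1/L2 = CBD/-/- → run C
t=4: L0/L1/L2 = CBD/-/- → run C
t=5: L0/L1/L2 = CBDEG/-/- → run C
t=6: L0/L1/L2 = BDEG/C/- → run B
t=7: L0/L1/L2 = BDEG/C/- → run B
t=8: L0/L1/L2 = BDEGF/C/- → run B
t=9: L0/L1/L2 = DEGF/C/- → run D
t=10: L0/L1/L2 = DEGFH/C/- → run D
t=11: L0/L1/L2 = DEGFH/C/- → run D
t=12: L0/L1/L2 = EGFH/CD/- → run E
t=13: L0/L1/L2 = EGFH/CD/- → run E
t=14: L0/L1/L2 = EGFH/CD/- → run E
t=15: L0/L1/L2 = GFH/CDE/- → run G
t=16: L0/L1/L2 = GFH/CDE/- → run G
t=17: L0/L1/L2 = FH/CDE/- → run F
t=18: L0/L1/L2 = FH/CDE/- → run F
t=19: L0/L1/L2 = FH/CDE/- → run F
t=20: L0/L1/L2 = H/CDEF/- → run H
t=21: L0/L1/L2 = H/CDEF/- → run H
t=22: L0/L1/L2 = -/CDEF/- → run C
t=23: L0/L1/L2 = -/CDEF/- → run C
t=24: L0/L1/L2 = -/CDEF/- → run C
t=25: L0/L1/L2 = -/CDEF/- → run C
t=26: L0/L1/L2 = -/DEF/- → run D
t=27: L0/L1/L2 = -/EF/- → run E
t=28: L0/L1/L2 = -/EF/- → run E
t=29: L0/L1/L2 = -/F/- → run F
t=30: L0/L1/L2 = -/F/- → run F
t=31: (idle)
t=32: (idle)
t=33: (idle)
t=34: (idle)
t=35: (idle)
t=36: (idle)
t=37: (idle)
t=38: (idle)
t=39: (idle)
t=40: (idle)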